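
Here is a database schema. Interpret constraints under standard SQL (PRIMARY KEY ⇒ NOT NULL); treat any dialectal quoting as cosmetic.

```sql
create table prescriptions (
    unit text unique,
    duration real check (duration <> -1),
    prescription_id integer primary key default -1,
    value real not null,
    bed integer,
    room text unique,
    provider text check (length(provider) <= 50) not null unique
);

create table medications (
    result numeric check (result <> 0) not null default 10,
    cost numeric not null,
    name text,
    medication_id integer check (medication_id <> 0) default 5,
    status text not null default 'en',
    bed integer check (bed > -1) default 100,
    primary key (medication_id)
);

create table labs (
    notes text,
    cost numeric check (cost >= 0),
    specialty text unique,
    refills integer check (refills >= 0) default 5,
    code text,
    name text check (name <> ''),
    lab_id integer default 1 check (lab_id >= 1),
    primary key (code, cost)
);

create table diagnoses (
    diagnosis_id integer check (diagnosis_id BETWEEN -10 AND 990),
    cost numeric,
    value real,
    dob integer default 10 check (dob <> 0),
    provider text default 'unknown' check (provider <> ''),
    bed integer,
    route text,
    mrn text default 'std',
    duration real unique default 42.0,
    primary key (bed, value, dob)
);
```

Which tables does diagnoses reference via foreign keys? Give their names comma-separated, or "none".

none

No column in diagnoses has a REFERENCES clause.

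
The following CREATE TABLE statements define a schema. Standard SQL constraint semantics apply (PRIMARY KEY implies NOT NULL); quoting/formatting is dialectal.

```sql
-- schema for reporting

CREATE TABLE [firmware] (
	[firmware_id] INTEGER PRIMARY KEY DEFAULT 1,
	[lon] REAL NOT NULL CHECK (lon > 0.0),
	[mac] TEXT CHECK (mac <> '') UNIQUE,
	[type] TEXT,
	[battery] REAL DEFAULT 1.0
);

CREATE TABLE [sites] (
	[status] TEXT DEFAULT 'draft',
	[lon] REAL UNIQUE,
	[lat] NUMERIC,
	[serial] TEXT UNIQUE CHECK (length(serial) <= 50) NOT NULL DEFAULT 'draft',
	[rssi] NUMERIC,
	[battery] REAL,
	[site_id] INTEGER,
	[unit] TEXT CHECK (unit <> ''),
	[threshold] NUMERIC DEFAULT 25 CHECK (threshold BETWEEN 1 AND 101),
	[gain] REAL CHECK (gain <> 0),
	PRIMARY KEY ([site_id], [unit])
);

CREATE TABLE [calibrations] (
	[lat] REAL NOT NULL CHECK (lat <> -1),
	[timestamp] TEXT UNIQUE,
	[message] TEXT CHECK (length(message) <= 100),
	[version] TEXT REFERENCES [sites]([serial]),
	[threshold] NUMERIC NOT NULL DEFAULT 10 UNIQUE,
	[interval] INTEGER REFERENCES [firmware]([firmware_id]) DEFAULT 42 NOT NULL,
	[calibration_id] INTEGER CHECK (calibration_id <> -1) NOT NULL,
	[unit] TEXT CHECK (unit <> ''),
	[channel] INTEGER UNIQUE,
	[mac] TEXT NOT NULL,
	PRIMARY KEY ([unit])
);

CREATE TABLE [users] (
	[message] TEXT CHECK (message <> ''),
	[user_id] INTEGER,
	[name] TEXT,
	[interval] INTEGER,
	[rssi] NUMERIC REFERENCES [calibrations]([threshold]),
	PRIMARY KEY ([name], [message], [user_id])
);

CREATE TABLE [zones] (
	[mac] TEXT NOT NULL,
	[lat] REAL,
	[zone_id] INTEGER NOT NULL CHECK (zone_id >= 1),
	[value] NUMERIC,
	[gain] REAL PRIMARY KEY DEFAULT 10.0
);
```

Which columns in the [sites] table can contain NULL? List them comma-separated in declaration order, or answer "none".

status, lon, lat, rssi, battery, threshold, gain

- status: DEFAULT only fills an omitted column; an explicit NULL is still allowed → nullable.
- lon: UNIQUE does not imply NOT NULL → nullable.
- lat: no NOT NULL constraint applies → nullable.
- serial: declared NOT NULL → not nullable.
- rssi: no NOT NULL constraint applies → nullable.
- battery: no NOT NULL constraint applies → nullable.
- site_id: part of the PRIMARY KEY, which implies NOT NULL → not nullable.
- unit: part of the PRIMARY KEY, which implies NOT NULL → not nullable.
- threshold: CHECK does not forbid NULL (a CHECK constraint passes when its expression is NULL) → nullable.
- gain: CHECK does not forbid NULL (a CHECK constraint passes when its expression is NULL) → nullable.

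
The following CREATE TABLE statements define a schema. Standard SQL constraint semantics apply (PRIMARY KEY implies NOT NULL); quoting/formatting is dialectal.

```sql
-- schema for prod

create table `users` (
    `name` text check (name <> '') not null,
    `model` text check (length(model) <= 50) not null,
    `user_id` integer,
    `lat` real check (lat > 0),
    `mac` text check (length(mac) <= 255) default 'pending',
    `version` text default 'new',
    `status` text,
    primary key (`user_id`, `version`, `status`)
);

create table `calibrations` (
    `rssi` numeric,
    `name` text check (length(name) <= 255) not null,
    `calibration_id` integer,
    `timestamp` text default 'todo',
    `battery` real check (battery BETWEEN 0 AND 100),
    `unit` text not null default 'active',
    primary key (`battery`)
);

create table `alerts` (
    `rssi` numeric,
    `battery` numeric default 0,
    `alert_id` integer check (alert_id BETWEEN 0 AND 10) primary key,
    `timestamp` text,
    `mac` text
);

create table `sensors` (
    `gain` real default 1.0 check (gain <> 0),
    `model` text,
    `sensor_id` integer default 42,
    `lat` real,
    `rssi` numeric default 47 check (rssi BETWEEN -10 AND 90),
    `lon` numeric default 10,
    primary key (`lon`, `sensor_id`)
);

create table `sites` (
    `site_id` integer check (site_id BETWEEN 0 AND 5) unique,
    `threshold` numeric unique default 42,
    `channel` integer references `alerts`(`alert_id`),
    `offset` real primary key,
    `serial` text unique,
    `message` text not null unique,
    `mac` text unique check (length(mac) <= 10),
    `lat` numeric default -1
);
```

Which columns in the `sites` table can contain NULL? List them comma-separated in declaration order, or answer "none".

site_id, threshold, channel, serial, mac, lat

- site_id: CHECK does not forbid NULL (a CHECK constraint passes when its expression is NULL) → nullable.
- threshold: UNIQUE does not imply NOT NULL → nullable.
- channel: a foreign key column may be NULL unless separately constrained → nullable.
- offset: part of the PRIMARY KEY, which implies NOT NULL → not nullable.
- serial: UNIQUE does not imply NOT NULL → nullable.
- message: declared NOT NULL → not nullable.
- mac: CHECK does not forbid NULL (a CHECK constraint passes when its expression is NULL) → nullable.
- lat: DEFAULT only fills an omitted column; an explicit NULL is still allowed → nullable.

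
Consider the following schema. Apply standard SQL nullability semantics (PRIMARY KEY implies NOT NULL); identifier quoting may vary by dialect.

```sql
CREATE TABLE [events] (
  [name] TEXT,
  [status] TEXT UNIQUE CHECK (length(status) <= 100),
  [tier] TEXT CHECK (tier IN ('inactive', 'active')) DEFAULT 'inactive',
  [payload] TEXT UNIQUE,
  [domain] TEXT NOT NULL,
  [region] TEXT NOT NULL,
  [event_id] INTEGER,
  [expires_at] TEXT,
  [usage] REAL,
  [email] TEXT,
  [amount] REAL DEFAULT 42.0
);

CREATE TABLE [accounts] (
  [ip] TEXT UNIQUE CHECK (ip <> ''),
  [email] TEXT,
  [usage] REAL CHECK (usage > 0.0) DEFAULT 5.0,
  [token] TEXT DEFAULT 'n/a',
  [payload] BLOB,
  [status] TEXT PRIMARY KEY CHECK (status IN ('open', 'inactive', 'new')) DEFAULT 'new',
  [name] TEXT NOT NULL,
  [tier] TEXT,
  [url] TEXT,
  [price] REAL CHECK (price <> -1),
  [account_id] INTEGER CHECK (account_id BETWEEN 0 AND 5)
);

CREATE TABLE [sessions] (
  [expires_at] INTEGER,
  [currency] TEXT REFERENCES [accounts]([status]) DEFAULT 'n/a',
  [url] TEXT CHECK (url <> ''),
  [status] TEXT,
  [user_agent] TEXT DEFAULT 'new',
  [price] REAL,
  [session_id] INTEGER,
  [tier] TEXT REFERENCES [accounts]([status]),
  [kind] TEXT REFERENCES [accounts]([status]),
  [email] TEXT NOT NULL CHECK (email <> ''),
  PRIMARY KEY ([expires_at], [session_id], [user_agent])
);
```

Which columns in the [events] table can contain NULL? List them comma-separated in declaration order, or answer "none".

name, status, tier, payload, event_id, expires_at, usage, email, amount

- name: no NOT NULL constraint applies → nullable.
- status: CHECK does not forbid NULL (a CHECK constraint passes when its expression is NULL) → nullable.
- tier: CHECK does not forbid NULL (a CHECK constraint passes when its expression is NULL) → nullable.
- payload: UNIQUE does not imply NOT NULL → nullable.
- domain: declared NOT NULL → not nullable.
- region: declared NOT NULL → not nullable.
- event_id: no NOT NULL constraint applies → nullable.
- expires_at: no NOT NULL constraint applies → nullable.
- usage: no NOT NULL constraint applies → nullable.
- email: no NOT NULL constraint applies → nullable.
- amount: DEFAULT only fills an omitted column; an explicit NULL is still allowed → nullable.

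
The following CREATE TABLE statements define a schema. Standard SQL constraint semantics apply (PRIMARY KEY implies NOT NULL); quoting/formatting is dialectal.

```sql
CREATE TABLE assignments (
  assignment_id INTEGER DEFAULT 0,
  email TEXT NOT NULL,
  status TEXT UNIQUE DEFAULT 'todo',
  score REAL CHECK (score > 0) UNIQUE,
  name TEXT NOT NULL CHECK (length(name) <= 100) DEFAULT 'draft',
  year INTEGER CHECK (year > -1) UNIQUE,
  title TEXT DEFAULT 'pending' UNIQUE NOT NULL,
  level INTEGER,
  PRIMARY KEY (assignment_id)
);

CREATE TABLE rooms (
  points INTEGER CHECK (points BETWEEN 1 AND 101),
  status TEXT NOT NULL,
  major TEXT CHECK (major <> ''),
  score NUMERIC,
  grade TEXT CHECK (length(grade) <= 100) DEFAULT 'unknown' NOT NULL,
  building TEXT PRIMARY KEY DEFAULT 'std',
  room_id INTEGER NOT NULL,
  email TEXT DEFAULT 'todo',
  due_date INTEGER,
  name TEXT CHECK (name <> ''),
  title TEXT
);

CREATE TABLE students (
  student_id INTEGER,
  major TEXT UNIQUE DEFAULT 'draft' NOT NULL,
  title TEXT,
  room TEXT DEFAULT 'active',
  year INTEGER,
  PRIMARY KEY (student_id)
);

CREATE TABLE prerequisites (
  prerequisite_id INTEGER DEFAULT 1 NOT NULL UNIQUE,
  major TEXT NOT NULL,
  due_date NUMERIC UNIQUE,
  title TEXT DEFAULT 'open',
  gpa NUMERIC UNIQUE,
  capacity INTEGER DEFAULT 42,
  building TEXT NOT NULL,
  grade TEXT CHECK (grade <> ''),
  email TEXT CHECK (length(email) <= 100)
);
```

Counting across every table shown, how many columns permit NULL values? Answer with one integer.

assignments: 4 nullable (status, score, year, level — PK (assignment_id) and explicit NOT NULL columns excluded).
rooms: 7 nullable (points, major, score, email, due_date, name, title — PK (building) and explicit NOT NULL columns excluded).
students: 3 nullable (title, room, year — PK (student_id) and explicit NOT NULL columns excluded).
prerequisites: 6 nullable (due_date, title, gpa, capacity, grade, email — PK none and explicit NOT NULL columns excluded).
Total: 4 + 7 + 3 + 6 = 20.

20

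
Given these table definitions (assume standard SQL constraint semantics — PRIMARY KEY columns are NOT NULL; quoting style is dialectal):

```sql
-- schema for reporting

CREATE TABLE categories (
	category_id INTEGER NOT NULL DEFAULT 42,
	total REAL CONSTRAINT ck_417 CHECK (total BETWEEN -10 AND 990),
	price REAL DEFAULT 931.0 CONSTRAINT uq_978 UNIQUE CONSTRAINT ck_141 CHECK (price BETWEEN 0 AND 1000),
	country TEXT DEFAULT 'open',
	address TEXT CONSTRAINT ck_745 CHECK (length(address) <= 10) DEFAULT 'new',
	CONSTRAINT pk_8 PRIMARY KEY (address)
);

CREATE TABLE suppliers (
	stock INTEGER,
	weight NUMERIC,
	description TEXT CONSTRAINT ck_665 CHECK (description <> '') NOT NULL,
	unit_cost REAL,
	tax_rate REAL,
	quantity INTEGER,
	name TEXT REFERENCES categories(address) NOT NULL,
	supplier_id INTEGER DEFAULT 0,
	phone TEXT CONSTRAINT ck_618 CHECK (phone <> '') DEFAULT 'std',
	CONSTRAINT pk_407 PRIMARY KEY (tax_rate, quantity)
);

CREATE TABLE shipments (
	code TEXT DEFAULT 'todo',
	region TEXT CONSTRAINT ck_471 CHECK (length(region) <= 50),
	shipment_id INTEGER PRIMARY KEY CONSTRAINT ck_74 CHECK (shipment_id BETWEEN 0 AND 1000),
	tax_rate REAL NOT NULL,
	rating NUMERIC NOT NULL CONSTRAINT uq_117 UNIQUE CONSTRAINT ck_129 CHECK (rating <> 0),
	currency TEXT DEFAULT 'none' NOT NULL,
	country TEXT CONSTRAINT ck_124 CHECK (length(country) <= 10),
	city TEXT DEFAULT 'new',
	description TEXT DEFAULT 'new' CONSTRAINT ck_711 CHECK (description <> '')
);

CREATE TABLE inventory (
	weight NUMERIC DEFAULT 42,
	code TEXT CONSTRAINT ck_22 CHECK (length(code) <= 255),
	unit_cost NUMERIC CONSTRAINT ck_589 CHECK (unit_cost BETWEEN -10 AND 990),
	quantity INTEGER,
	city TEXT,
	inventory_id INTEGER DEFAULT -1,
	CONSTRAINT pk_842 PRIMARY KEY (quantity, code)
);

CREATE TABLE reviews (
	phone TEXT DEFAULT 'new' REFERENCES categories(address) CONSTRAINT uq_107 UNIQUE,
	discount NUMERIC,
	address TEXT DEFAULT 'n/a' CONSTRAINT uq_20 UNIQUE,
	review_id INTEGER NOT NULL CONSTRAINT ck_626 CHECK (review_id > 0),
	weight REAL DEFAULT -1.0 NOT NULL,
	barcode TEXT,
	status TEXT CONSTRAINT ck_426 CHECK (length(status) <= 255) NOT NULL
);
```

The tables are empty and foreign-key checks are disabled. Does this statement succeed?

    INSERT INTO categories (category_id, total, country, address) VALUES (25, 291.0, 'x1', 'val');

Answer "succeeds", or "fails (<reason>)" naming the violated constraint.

NOT NULL columns: address is supplied; category_id is supplied.
CHECK constraints: 291.0 satisfies (total BETWEEN -10 AND 990); 'val' satisfies (length(address) <= 10).
No constraint is violated.

succeeds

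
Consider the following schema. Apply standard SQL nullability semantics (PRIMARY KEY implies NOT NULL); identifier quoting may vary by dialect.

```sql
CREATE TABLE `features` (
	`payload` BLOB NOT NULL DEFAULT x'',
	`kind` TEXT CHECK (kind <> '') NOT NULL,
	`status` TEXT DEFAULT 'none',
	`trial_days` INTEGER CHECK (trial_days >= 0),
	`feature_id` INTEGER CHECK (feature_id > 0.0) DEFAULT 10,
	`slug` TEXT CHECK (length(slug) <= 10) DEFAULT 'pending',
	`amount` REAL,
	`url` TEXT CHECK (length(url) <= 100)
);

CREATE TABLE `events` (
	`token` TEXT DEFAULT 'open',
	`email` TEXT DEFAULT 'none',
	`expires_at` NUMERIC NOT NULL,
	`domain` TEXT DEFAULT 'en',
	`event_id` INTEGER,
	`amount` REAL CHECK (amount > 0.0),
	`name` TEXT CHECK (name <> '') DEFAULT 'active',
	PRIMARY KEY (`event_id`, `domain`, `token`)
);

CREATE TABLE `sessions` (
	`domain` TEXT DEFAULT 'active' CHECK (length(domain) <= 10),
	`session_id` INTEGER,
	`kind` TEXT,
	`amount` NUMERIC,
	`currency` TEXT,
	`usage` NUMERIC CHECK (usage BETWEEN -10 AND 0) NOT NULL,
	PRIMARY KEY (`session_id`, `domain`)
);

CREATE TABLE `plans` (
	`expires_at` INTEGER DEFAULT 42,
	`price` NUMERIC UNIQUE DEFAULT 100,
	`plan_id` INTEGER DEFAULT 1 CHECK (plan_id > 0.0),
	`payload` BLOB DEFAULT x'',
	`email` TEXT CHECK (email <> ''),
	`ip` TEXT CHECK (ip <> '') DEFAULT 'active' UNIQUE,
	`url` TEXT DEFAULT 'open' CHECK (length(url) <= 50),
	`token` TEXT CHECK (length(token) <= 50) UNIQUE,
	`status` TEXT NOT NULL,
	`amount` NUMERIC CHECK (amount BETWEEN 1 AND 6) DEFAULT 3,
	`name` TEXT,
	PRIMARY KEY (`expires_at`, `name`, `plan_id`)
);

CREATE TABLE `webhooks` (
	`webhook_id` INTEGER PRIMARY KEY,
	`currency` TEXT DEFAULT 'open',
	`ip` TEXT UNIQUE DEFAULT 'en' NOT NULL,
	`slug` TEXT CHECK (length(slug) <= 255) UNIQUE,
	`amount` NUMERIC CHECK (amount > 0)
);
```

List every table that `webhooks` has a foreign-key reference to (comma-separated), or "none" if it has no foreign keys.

No column in webhooks has a REFERENCES clause.

none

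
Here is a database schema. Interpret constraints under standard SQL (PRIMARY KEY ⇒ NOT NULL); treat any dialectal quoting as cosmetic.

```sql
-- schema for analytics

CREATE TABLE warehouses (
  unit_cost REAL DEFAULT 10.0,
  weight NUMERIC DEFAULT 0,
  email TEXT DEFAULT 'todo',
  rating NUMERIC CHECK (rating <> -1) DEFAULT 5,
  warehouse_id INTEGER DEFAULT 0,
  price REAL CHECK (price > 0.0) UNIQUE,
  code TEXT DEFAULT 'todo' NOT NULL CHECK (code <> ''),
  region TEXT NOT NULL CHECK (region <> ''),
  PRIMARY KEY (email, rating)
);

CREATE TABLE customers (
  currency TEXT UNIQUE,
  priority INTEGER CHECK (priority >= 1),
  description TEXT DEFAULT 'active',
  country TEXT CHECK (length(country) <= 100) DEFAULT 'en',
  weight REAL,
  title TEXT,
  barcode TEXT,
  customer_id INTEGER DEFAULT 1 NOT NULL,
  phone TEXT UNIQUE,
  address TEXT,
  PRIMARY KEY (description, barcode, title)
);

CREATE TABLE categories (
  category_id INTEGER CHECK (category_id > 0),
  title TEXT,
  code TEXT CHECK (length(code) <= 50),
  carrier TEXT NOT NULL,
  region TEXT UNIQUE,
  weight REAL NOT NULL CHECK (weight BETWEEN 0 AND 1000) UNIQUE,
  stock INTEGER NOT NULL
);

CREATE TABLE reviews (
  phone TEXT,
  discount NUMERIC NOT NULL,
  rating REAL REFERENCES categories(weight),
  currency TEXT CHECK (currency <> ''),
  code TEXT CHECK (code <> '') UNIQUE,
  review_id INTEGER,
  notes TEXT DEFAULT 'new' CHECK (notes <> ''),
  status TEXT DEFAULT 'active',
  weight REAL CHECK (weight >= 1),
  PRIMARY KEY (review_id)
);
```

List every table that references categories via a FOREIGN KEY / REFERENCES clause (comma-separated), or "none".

- reviews.rating references categories(weight).

reviews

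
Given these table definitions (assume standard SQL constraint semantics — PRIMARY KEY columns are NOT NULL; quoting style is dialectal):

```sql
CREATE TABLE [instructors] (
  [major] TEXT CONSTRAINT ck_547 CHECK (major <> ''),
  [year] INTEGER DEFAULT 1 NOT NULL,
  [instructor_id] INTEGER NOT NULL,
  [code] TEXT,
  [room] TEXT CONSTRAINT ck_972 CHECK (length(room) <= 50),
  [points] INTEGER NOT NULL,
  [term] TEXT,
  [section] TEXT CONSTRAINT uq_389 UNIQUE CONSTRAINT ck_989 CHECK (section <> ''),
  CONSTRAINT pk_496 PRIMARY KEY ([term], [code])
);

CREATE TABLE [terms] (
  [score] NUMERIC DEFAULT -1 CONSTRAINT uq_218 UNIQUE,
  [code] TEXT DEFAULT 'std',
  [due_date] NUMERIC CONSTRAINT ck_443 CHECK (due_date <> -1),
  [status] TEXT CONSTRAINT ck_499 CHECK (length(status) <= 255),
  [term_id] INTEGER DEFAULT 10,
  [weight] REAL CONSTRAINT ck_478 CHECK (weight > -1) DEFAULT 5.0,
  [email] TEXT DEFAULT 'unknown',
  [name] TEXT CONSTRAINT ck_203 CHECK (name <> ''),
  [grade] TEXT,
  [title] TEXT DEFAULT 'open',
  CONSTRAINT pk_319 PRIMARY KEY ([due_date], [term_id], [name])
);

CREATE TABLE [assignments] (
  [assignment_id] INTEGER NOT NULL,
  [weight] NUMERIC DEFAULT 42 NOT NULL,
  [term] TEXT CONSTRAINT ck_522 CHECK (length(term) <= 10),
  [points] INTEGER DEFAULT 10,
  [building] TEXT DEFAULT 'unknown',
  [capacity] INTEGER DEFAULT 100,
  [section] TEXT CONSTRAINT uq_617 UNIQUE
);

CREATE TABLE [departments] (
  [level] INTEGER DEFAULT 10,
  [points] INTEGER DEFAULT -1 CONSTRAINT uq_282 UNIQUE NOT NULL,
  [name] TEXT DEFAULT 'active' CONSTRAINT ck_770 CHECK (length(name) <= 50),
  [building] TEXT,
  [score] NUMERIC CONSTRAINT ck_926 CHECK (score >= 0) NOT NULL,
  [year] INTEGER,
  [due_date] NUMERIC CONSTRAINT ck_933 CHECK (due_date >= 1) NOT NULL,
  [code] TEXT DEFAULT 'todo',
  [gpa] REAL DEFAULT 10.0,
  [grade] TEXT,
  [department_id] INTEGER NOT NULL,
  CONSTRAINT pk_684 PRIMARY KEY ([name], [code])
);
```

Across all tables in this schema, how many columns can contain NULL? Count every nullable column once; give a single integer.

20

instructors: 3 nullable (major, room, section — PK (term, code) and explicit NOT NULL columns excluded).
terms: 7 nullable (score, code, status, weight, email, grade, title — PK (due_date, term_id, name) and explicit NOT NULL columns excluded).
assignments: 5 nullable (term, points, building, capacity, section — PK none and explicit NOT NULL columns excluded).
departments: 5 nullable (level, building, year, gpa, grade — PK (name, code) and explicit NOT NULL columns excluded).
Total: 3 + 7 + 5 + 5 = 20.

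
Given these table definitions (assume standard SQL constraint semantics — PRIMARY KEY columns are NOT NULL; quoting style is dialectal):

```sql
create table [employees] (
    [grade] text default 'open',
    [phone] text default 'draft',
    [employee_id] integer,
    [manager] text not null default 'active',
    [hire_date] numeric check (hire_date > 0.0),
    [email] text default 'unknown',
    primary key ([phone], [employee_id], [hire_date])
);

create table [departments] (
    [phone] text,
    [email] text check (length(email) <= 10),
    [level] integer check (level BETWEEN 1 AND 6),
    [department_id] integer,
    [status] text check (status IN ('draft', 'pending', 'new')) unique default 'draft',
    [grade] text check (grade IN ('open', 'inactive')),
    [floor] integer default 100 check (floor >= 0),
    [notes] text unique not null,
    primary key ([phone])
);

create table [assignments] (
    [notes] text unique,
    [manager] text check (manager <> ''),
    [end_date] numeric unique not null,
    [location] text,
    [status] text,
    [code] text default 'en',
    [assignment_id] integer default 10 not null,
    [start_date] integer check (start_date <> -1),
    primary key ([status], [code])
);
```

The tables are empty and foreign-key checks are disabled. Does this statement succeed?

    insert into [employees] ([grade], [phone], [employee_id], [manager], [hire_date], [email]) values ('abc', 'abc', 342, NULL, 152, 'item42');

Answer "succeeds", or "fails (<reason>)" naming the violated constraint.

fails (NOT NULL on manager)

manager is explicitly set to NULL, but manager is declared NOT NULL.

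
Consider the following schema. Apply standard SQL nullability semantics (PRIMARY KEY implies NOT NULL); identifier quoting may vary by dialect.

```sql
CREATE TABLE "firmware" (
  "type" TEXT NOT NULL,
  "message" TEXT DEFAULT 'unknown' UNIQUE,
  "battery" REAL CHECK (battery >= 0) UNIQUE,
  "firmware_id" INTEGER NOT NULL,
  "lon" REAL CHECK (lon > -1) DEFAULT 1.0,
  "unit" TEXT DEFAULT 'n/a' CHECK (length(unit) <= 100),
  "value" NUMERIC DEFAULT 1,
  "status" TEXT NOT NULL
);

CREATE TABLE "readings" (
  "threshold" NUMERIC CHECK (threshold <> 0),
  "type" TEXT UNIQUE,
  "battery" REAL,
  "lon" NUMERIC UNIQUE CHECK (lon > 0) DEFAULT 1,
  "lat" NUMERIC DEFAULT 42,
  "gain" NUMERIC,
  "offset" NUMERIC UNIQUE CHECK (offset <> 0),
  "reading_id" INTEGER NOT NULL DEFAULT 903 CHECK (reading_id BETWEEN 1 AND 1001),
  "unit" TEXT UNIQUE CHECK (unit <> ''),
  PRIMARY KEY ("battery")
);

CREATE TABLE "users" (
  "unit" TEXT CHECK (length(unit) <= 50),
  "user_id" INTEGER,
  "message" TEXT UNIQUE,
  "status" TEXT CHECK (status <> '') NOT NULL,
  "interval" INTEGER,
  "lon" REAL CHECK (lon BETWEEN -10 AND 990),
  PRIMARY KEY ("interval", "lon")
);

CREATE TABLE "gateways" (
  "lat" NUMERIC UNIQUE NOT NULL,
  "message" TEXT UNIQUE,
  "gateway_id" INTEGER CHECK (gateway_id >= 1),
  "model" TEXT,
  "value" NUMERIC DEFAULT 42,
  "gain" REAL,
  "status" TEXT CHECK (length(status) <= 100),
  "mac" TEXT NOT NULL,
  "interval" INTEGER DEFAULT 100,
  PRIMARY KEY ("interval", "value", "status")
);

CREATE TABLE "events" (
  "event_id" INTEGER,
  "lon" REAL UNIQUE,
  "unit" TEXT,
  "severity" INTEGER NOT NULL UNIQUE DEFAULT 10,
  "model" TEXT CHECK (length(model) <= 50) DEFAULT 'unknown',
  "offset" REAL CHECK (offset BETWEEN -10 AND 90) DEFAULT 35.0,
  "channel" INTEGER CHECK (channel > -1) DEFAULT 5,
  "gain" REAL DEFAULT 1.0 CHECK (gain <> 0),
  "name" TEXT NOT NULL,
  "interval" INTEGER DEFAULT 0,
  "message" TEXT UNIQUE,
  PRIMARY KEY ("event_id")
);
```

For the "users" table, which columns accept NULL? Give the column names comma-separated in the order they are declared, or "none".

unit, user_id, message

- unit: CHECK does not forbid NULL (a CHECK constraint passes when its expression is NULL) → nullable.
- user_id: no NOT NULL constraint applies → nullable.
- message: UNIQUE does not imply NOT NULL → nullable.
- status: declared NOT NULL → not nullable.
- interval: part of the PRIMARY KEY, which implies NOT NULL → not nullable.
- lon: part of the PRIMARY KEY, which implies NOT NULL → not nullable.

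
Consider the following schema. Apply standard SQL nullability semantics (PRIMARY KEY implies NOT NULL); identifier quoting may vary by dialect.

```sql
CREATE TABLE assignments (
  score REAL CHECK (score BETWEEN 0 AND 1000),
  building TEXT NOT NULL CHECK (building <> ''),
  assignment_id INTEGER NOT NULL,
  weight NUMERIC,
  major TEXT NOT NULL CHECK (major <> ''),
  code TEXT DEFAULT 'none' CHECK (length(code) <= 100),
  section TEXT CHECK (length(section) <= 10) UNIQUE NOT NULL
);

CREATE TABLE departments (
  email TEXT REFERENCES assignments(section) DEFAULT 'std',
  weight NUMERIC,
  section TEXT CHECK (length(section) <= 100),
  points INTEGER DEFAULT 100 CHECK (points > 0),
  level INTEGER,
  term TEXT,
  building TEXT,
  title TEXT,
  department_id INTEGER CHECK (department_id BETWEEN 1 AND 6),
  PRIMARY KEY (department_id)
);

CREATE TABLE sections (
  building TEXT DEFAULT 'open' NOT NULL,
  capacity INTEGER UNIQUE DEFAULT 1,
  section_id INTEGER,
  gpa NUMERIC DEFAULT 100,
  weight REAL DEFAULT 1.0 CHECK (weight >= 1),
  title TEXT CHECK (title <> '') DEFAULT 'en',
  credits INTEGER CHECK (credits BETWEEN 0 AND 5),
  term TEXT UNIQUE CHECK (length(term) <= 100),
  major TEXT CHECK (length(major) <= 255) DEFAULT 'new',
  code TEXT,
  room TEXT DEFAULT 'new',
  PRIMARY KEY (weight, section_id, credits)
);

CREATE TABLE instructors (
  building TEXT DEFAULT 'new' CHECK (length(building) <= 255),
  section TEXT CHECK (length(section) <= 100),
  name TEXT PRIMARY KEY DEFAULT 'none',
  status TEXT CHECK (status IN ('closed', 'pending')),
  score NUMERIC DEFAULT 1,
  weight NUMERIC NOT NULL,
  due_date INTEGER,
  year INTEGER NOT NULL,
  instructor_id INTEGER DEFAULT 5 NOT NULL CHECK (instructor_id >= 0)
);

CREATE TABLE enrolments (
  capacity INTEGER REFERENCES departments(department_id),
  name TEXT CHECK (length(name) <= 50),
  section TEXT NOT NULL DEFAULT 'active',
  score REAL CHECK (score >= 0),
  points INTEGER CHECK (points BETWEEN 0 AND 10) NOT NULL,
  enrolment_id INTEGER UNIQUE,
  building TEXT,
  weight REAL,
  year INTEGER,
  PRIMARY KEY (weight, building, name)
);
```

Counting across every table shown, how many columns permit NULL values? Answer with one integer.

27

assignments: 3 nullable (score, weight, code — PK none and explicit NOT NULL columns excluded).
departments: 8 nullable (email, weight, section, points, level, term, building, title — PK (department_id) and explicit NOT NULL columns excluded).
sections: 7 nullable (capacity, gpa, title, term, major, code, room — PK (weight, section_id, credits) and explicit NOT NULL columns excluded).
instructors: 5 nullable (building, section, status, score, due_date — PK (name) and explicit NOT NULL columns excluded).
enrolments: 4 nullable (capacity, score, enrolment_id, year — PK (weight, building, name) and explicit NOT NULL columns excluded).
Total: 3 + 8 + 7 + 5 + 4 = 27.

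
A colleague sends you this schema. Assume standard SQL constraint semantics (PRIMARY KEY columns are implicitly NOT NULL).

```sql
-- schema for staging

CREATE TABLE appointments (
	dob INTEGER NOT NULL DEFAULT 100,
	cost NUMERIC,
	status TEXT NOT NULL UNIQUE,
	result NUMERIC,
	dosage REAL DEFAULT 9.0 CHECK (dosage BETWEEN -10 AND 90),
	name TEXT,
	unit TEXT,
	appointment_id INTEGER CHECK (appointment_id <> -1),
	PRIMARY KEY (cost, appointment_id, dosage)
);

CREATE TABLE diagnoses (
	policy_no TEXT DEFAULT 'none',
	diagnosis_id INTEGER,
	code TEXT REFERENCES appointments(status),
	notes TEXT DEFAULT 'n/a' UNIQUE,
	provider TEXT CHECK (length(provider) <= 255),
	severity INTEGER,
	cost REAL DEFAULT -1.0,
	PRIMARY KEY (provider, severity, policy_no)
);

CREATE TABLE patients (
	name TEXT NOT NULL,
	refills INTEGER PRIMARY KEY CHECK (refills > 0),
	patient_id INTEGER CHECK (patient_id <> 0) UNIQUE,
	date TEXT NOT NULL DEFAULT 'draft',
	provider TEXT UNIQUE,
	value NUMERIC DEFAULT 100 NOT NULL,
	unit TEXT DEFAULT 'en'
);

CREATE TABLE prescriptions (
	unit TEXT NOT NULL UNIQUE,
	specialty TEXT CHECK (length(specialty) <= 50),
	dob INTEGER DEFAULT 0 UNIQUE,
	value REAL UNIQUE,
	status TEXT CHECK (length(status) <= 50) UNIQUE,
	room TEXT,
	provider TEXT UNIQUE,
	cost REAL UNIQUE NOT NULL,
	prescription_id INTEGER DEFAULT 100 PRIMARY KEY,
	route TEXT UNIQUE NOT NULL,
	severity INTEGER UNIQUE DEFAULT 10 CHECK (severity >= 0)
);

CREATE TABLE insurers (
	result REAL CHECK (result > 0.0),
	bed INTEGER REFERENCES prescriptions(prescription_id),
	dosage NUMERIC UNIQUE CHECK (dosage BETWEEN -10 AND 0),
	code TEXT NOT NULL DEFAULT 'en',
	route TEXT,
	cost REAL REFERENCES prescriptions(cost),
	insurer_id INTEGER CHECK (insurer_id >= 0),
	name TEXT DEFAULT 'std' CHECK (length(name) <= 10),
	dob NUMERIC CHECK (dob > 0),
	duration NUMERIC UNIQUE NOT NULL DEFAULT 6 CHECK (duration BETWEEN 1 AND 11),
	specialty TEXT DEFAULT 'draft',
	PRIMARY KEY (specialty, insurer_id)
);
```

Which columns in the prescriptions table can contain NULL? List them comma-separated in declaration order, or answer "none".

- unit: declared NOT NULL → not nullable.
- specialty: CHECK does not forbid NULL (a CHECK constraint passes when its expression is NULL) → nullable.
- dob: UNIQUE does not imply NOT NULL → nullable.
- value: UNIQUE does not imply NOT NULL → nullable.
- status: CHECK does not forbid NULL (a CHECK constraint passes when its expression is NULL) → nullable.
- room: no NOT NULL constraint applies → nullable.
- provider: UNIQUE does not imply NOT NULL → nullable.
- cost: declared NOT NULL → not nullable.
- prescription_id: part of the PRIMARY KEY, which implies NOT NULL → not nullable.
- route: declared NOT NULL → not nullable.
- severity: CHECK does not forbid NULL (a CHECK constraint passes when its expression is NULL) → nullable.

specialty, dob, value, status, room, provider, severity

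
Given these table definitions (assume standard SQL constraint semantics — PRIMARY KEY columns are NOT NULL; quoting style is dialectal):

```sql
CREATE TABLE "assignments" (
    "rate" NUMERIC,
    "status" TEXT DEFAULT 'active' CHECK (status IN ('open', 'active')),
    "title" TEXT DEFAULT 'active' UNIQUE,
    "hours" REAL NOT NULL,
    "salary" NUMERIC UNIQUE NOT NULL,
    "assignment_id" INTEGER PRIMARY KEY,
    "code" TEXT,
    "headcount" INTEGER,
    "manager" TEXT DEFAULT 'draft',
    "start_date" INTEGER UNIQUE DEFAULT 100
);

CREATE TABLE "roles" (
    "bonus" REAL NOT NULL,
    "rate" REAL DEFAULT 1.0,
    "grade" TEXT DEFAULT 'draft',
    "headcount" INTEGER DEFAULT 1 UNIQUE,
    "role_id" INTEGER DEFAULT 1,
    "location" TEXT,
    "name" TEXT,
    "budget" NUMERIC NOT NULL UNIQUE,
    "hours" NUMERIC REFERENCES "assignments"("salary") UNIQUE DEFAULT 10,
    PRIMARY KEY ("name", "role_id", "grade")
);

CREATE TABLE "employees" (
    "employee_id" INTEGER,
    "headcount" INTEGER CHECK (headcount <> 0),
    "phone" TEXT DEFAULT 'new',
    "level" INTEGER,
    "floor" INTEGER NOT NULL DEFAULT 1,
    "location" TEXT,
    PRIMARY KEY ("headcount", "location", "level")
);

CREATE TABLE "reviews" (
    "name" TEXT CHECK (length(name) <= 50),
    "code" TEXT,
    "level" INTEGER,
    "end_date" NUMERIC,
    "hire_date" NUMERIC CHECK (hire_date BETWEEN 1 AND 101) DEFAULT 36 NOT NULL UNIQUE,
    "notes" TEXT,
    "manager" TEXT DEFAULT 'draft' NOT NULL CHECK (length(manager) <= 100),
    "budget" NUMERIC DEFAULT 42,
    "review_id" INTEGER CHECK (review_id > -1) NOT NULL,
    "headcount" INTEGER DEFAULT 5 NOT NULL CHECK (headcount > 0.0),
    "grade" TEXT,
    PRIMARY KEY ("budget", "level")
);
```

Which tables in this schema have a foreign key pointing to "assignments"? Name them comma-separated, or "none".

roles

- roles.hours references assignments(salary).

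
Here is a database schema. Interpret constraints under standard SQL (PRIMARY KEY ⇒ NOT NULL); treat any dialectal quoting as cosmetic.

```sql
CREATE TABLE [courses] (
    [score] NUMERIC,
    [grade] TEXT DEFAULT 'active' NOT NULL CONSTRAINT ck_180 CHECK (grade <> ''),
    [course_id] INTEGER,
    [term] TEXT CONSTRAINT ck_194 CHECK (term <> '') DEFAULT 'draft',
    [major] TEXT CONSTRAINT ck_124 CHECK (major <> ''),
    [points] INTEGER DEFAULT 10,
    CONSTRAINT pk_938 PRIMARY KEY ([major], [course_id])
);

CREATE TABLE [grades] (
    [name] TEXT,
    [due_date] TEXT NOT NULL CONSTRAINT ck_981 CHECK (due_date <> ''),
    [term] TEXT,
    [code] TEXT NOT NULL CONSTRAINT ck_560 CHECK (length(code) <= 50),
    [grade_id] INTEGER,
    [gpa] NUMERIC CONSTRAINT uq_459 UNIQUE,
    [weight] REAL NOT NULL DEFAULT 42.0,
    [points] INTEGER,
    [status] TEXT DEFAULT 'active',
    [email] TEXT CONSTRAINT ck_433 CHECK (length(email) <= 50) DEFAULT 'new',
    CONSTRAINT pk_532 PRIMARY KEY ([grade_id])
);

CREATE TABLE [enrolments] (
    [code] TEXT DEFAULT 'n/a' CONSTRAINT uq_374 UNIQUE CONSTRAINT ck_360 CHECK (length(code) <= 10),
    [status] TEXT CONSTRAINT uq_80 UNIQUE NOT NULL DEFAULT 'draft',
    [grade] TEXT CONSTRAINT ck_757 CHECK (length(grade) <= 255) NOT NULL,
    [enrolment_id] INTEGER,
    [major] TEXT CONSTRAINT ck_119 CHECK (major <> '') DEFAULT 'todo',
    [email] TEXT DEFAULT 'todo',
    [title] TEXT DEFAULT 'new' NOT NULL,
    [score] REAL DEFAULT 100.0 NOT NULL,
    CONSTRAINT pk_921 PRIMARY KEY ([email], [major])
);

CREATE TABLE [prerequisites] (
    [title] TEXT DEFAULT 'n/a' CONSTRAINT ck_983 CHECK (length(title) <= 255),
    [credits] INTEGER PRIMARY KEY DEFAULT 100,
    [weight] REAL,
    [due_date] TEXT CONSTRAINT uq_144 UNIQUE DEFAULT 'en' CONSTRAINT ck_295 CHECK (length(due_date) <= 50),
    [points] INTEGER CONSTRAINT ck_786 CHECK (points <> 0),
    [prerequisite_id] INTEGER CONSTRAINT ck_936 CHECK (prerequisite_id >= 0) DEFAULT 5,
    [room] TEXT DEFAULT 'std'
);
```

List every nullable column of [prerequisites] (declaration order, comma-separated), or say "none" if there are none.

title, weight, due_date, points, prerequisite_id, room

- title: CHECK does not forbid NULL (a CHECK constraint passes when its expression is NULL) → nullable.
- credits: part of the PRIMARY KEY, which implies NOT NULL → not nullable.
- weight: no NOT NULL constraint applies → nullable.
- due_date: CHECK does not forbid NULL (a CHECK constraint passes when its expression is NULL) → nullable.
- points: CHECK does not forbid NULL (a CHECK constraint passes when its expression is NULL) → nullable.
- prerequisite_id: CHECK does not forbid NULL (a CHECK constraint passes when its expression is NULL) → nullable.
- room: DEFAULT only fills an omitted column; an explicit NULL is still allowed → nullable.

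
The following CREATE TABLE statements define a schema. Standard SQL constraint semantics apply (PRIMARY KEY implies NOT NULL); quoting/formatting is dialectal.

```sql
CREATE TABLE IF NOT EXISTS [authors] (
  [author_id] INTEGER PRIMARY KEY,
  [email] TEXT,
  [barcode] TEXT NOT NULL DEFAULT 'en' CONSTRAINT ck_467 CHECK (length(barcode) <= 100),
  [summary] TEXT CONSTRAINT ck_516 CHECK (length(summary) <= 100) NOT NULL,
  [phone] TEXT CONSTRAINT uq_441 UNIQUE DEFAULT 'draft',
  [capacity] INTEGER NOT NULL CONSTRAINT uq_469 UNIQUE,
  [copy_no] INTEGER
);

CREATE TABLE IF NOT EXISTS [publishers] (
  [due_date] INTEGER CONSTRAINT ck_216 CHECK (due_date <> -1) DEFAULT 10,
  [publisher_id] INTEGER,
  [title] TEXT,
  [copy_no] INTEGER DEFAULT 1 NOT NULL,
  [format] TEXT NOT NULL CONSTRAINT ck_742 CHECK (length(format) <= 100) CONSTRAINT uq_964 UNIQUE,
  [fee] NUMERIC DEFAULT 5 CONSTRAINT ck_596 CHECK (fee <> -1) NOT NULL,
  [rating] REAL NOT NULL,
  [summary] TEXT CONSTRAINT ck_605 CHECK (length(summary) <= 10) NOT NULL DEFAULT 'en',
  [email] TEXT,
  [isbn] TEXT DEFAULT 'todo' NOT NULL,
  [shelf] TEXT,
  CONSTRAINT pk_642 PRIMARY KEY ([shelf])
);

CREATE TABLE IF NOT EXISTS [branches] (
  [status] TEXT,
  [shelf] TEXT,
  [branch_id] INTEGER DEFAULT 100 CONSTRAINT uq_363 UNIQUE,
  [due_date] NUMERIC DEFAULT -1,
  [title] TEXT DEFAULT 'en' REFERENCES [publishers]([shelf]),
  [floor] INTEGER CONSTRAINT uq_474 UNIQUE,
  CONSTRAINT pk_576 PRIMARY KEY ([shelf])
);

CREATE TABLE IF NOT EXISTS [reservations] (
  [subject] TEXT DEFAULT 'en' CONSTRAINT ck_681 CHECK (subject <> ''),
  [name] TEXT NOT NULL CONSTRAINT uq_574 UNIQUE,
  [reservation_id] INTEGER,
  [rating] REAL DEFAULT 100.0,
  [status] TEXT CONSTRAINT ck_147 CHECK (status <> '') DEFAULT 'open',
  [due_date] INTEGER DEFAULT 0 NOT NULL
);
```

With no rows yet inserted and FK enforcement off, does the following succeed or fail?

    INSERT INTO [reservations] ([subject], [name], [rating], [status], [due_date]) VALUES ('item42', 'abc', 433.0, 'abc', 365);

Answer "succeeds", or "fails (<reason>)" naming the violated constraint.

succeeds

NOT NULL columns: due_date is supplied; name is supplied.
CHECK constraints: 'item42' satisfies (subject <> ''); 'abc' satisfies (status <> '').
No constraint is violated.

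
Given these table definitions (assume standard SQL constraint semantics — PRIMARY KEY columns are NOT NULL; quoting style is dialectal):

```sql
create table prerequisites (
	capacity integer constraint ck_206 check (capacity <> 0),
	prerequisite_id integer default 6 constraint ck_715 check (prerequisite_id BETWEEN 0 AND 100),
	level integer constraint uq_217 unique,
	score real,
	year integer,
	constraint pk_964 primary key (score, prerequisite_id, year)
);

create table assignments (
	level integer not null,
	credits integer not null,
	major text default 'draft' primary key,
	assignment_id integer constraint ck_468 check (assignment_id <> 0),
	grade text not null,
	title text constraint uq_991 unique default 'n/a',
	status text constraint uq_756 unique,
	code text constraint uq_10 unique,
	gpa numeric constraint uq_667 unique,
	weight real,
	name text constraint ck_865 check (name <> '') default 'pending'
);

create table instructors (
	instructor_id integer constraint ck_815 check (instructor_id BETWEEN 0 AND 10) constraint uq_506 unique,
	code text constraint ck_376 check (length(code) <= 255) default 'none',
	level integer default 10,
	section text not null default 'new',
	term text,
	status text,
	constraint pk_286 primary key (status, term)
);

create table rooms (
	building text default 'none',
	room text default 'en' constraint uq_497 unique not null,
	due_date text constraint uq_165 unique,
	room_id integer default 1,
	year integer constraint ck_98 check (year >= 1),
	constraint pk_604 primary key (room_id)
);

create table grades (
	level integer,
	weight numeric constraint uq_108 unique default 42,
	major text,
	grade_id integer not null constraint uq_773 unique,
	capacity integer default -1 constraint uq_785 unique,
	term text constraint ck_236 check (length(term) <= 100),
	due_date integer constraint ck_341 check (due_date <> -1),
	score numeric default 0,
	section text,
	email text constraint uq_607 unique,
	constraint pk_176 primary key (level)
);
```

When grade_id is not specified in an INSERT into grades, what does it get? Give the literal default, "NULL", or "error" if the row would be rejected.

error

grade_id has no DEFAULT clause.
Omitting it would insert NULL, but it is declared NOT NULL, so the INSERT fails.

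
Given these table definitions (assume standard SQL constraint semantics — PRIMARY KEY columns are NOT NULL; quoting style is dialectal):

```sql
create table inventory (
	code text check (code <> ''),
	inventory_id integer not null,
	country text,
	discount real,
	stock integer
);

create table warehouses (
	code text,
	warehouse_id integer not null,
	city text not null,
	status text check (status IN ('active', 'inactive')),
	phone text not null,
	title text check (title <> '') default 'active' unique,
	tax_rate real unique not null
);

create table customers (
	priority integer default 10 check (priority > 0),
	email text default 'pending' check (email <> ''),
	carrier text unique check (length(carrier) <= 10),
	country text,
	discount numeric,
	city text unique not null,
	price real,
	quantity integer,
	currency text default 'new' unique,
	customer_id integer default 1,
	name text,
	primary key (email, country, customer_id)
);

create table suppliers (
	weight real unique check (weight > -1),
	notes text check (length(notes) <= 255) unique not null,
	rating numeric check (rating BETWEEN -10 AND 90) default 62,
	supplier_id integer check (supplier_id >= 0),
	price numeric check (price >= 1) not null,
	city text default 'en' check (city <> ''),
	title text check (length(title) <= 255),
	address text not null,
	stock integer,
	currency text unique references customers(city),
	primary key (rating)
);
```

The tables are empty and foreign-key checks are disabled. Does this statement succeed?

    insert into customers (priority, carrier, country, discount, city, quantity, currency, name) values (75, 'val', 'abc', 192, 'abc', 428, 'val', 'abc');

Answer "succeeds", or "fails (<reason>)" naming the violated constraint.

NOT NULL columns: city is supplied; country is supplied; customer_id defaults to 1; email defaults to 'pending'.
CHECK constraints: 75 satisfies (priority > 0); 'val' satisfies (length(carrier) <= 10).
No constraint is violated.

succeeds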